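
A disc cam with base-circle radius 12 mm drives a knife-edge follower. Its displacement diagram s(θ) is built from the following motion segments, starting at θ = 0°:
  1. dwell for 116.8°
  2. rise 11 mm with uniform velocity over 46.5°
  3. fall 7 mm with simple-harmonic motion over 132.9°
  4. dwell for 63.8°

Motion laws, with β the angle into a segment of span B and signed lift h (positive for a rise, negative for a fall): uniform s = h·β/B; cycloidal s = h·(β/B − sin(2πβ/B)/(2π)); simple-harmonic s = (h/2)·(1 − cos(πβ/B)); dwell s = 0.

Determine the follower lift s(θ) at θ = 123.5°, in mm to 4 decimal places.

seg 1 [0°–116.8°] dwell: s stays 0.0000
seg 2 [116.8°–163.3°] uniform, h=11: θ=123.5° here. β=6.7, B=46.5. 11·6.7/46.5 = 1.5849 → s = 1.5849

1.5849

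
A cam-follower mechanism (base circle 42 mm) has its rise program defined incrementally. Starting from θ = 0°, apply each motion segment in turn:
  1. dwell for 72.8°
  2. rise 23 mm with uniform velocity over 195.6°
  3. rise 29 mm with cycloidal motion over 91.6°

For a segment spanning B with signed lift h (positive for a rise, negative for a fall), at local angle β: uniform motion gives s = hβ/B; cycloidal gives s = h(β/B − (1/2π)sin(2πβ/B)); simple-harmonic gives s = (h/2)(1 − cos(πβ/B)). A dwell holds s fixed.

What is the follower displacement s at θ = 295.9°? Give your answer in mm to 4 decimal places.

seg 1 [0°–72.8°] dwell: s stays 0.0000
seg 2 [72.8°–268.4°] uniform, h=23: full span → s += 23 → s = 23.0000
seg 3 [268.4°–360°] cycloidal, h=29: θ=295.9° here. β=27.5, B=91.6. 29·(0.3002 − sin(2π·0.3002)/(2π)) = 4.3187 → s = 27.3187

27.3187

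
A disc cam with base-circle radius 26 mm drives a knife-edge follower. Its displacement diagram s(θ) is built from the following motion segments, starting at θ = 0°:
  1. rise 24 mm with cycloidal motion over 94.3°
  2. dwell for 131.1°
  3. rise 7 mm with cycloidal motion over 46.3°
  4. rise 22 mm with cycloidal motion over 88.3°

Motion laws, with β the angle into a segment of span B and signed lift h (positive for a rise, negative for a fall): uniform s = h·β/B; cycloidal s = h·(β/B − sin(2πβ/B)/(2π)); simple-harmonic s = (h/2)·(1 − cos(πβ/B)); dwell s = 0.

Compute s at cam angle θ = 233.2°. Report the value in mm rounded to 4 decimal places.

seg 1 [0°–94.3°] cycloidal, h=24: full span → s += 24 → s = 24.0000
seg 2 [94.3°–225.4°] dwell: s stays 24.0000
seg 3 [225.4°–271.7°] cycloidal, h=7: θ=233.2° here. β=7.8, B=46.3. 7·(0.1685 − sin(2π·0.1685)/(2π)) = 0.2082 → s = 24.2082

24.2082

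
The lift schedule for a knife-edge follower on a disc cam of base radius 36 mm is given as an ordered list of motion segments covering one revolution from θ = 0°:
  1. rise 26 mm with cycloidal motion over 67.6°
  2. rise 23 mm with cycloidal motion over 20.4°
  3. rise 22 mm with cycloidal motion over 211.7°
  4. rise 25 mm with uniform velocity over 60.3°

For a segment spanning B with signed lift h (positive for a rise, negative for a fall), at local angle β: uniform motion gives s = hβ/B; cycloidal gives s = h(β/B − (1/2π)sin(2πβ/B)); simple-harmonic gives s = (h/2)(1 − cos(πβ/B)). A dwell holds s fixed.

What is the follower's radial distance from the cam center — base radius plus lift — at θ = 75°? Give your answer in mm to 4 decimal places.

seg 1 [0°–67.6°] cycloidal, h=26: full span → s += 26 → s = 26.0000
seg 2 [67.6°–88°] cycloidal, h=23: θ=75° here. β=7.4, B=20.4. 23·(0.3627 − sin(2π·0.3627)/(2π)) = 5.5633 → s = 31.5633
radial distance = base radius + s = 36 + 31.5633 = 67.5633

67.5633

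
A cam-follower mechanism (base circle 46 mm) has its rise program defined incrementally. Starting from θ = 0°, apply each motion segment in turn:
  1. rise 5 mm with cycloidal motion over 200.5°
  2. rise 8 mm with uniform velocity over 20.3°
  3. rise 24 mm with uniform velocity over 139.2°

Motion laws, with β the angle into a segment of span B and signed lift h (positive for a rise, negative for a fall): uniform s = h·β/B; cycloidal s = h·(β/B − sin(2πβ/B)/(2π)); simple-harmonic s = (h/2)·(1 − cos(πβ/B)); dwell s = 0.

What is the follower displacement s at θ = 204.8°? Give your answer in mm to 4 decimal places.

seg 1 [0°–200.5°] cycloidal, h=5: full span → s += 5 → s = 5.0000
seg 2 [200.5°–220.8°] uniform, h=8: θ=204.8° here. β=4.3, B=20.3. 8·4.3/20.3 = 1.6946 → s = 6.6946

6.6946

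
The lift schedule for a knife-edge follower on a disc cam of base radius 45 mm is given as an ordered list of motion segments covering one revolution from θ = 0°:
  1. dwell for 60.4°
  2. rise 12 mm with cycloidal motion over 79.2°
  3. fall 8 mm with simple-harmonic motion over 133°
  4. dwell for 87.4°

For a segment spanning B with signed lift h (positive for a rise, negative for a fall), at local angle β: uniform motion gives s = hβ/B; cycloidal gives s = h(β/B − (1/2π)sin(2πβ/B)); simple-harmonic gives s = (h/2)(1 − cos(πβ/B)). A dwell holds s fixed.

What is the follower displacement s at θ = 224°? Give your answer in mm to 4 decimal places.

seg 1 [0°–60.4°] dwell: s stays 0.0000
seg 2 [60.4°–139.6°] cycloidal, h=12: full span → s += 12 → s = 12.0000
seg 3 [139.6°–272.6°] simple-harmonic, h=-8: θ=224° here. β=84.4, B=133. -8/2·(1 − cos(π·0.6346)) = -5.6413 → s = 6.3587

6.3587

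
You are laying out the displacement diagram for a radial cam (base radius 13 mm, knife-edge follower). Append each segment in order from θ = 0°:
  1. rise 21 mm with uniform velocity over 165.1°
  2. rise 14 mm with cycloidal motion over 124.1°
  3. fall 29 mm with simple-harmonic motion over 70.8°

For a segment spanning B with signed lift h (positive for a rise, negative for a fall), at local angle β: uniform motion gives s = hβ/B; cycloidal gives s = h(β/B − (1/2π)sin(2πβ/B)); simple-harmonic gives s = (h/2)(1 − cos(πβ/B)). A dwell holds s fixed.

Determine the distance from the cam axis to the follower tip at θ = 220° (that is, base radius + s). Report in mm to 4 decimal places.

seg 1 [0°–165.1°] uniform, h=21: full span → s += 21 → s = 21.0000
seg 2 [165.1°–289.2°] cycloidal, h=14: θ=220° here. β=54.9, B=124.1. 14·(0.4424 − sin(2π·0.4424)/(2π)) = 5.4043 → s = 26.4043
radial distance = base radius + s = 13 + 26.4043 = 39.4043

39.4043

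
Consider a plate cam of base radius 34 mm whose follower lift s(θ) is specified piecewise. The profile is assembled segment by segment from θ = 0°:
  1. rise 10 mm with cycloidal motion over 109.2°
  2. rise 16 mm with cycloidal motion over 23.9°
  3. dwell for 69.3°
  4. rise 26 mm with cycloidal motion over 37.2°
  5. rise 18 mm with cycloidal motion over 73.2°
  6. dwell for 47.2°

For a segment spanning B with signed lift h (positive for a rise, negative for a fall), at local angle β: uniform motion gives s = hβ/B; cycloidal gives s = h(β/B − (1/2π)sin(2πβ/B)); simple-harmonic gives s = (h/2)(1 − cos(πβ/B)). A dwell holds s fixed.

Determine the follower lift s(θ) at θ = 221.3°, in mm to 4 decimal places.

seg 1 [0°–109.2°] cycloidal, h=10: full span → s += 10 → s = 10.0000
seg 2 [109.2°–133.1°] cycloidal, h=16: full span → s += 16 → s = 26.0000
seg 3 [133.1°–202.4°] dwell: s stays 26.0000
seg 4 [202.4°–239.6°] cycloidal, h=26: θ=221.3° here. β=18.9, B=37.2. 26·(0.5081 − sin(2π·0.5081)/(2π)) = 13.4193 → s = 39.4193

39.4193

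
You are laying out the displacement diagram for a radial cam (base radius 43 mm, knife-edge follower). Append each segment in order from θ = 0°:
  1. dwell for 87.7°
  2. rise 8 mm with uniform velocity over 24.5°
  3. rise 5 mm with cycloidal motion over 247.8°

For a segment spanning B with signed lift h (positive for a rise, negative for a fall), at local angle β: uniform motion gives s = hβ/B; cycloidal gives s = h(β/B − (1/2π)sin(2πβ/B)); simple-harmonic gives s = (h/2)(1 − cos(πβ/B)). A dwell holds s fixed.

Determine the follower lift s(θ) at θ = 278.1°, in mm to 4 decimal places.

seg 1 [0°–87.7°] dwell: s stays 0.0000
seg 2 [87.7°–112.2°] uniform, h=8: full span → s += 8 → s = 8.0000
seg 3 [112.2°–360°] cycloidal, h=5: θ=278.1° here. β=165.9, B=247.8. 5·(0.6695 − sin(2π·0.6695)/(2π)) = 4.0436 → s = 12.0436

12.0436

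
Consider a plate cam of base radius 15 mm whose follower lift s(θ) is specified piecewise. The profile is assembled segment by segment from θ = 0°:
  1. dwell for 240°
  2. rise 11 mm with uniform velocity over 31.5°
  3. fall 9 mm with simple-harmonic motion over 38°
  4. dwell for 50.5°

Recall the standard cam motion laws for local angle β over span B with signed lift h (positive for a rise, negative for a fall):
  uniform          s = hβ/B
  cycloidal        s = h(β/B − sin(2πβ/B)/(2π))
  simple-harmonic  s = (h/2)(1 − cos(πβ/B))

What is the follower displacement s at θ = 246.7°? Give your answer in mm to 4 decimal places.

seg 1 [0°–240°] dwell: s stays 0.0000
seg 2 [240°–271.5°] uniform, h=11: θ=246.7° here. β=6.7, B=31.5. 11·6.7/31.5 = 2.3397 → s = 2.3397

2.3397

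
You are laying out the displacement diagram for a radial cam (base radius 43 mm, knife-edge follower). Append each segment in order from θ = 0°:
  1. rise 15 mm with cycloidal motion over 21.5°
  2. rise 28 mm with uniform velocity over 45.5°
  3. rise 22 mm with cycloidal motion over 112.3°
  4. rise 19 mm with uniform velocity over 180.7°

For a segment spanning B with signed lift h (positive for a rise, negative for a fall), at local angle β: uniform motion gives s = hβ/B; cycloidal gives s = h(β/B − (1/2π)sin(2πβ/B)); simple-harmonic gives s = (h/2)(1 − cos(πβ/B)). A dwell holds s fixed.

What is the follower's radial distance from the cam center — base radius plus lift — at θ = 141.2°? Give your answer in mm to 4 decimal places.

seg 1 [0°–21.5°] cycloidal, h=15: full span → s += 15 → s = 15.0000
seg 2 [21.5°–67°] uniform, h=28: full span → s += 28 → s = 43.0000
seg 3 [67°–179.3°] cycloidal, h=22: θ=141.2° here. β=74.2, B=112.3. 22·(0.6607 − sin(2π·0.6607)/(2π)) = 17.5010 → s = 60.5010
radial distance = base radius + s = 43 + 60.5010 = 103.5010

103.5010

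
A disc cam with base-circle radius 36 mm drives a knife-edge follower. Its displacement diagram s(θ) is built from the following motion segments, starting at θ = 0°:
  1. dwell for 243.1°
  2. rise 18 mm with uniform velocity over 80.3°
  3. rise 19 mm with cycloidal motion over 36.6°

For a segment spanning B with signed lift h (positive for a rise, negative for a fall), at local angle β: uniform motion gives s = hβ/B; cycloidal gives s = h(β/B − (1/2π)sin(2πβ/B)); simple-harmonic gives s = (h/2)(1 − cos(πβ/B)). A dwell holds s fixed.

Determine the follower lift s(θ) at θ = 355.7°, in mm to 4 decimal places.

seg 1 [0°–243.1°] dwell: s stays 0.0000
seg 2 [243.1°–323.4°] uniform, h=18: full span → s += 18 → s = 18.0000
seg 3 [323.4°–360°] cycloidal, h=19: θ=355.7° here. β=32.3, B=36.6. 19·(0.8825 − sin(2π·0.8825)/(2π)) = 18.8027 → s = 36.8027

36.8027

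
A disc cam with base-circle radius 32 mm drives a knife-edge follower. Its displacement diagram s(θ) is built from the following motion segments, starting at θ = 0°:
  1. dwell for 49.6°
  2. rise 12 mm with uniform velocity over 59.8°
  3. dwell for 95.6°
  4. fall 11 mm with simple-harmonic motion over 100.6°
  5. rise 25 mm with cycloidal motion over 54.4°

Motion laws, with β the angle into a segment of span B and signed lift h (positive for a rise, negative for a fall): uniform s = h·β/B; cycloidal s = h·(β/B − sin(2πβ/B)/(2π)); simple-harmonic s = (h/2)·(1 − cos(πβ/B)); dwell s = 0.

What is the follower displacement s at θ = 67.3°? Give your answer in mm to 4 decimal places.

seg 1 [0°–49.6°] dwell: s stays 0.0000
seg 2 [49.6°–109.4°] uniform, h=12: θ=67.3° here. β=17.7, B=59.8. 12·17.7/59.8 = 3.5518 → s = 3.5518

3.5518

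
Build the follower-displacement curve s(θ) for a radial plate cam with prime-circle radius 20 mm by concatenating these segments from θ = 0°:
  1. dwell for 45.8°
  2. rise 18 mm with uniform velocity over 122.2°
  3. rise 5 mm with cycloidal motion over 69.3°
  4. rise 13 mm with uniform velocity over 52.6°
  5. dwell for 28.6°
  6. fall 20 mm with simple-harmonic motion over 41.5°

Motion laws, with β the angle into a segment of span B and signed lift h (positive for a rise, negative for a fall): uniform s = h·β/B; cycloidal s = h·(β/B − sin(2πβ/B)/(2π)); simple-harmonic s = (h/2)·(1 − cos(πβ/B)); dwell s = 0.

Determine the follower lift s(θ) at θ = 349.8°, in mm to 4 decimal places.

seg 1 [0°–45.8°] dwell: s stays 0.0000
seg 2 [45.8°–168°] uniform, h=18: full span → s += 18 → s = 18.0000
seg 3 [168°–237.3°] cycloidal, h=5: full span → s += 5 → s = 23.0000
seg 4 [237.3°–289.9°] uniform, h=13: full span → s += 13 → s = 36.0000
seg 5 [289.9°–318.5°] dwell: s stays 36.0000
seg 6 [318.5°–360°] simple-harmonic, h=-20: θ=349.8° here. β=31.3, B=41.5. -20/2·(1 − cos(π·0.7542)) = -17.1641 → s = 18.8359

18.8359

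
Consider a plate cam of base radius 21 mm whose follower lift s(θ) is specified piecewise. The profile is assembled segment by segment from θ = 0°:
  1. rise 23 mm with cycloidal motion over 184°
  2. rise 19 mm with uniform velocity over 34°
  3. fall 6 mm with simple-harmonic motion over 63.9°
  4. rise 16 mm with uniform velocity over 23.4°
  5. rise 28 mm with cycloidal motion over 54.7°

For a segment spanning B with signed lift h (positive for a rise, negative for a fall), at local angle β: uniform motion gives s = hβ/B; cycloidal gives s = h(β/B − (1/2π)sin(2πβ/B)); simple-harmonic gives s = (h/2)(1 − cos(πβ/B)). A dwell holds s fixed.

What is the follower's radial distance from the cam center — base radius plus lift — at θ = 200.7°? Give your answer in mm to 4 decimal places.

seg 1 [0°–184°] cycloidal, h=23: full span → s += 23 → s = 23.0000
seg 2 [184°–218°] uniform, h=19: θ=200.7° here. β=16.7, B=34. 19·16.7/34 = 9.3324 → s = 32.3324
radial distance = base radius + s = 21 + 32.3324 = 53.3324

53.3324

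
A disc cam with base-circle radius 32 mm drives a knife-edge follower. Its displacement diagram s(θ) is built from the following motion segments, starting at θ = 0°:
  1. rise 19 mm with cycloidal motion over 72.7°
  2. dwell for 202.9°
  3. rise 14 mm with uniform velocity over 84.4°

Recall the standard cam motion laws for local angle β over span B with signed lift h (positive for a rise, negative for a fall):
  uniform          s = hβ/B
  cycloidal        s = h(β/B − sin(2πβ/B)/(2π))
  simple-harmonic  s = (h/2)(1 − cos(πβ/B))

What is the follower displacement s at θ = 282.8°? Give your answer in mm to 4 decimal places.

seg 1 [0°–72.7°] cycloidal, h=19: full span → s += 19 → s = 19.0000
seg 2 [72.7°–275.6°] dwell: s stays 19.0000
seg 3 [275.6°–360°] uniform, h=14: θ=282.8° here. β=7.2, B=84.4. 14·7.2/84.4 = 1.1943 → s = 20.1943

20.1943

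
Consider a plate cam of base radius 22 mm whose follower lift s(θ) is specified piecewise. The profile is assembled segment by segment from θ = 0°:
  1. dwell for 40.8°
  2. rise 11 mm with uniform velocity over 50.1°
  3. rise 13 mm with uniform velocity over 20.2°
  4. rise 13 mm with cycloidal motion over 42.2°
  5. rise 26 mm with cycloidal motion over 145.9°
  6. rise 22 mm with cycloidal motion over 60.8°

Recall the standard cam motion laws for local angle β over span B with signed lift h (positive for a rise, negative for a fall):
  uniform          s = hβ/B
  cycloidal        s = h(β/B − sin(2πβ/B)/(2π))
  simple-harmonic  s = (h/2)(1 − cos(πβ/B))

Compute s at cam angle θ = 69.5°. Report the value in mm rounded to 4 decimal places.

seg 1 [0°–40.8°] dwell: s stays 0.0000
seg 2 [40.8°–90.9°] uniform, h=11: θ=69.5° here. β=28.7, B=50.1. 11·28.7/50.1 = 6.3014 → s = 6.3014

6.3014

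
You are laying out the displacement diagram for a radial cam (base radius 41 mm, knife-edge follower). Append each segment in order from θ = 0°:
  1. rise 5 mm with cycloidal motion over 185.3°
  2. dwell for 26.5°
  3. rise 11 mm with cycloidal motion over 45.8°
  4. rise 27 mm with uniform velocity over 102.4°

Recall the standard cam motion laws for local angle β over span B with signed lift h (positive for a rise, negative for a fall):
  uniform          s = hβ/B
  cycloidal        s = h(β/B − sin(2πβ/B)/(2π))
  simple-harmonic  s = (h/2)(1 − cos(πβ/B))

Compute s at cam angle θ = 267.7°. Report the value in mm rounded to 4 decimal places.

seg 1 [0°–185.3°] cycloidal, h=5: full span → s += 5 → s = 5.0000
seg 2 [185.3°–211.8°] dwell: s stays 5.0000
seg 3 [211.8°–257.6°] cycloidal, h=11: full span → s += 11 → s = 16.0000
seg 4 [257.6°–360°] uniform, h=27: θ=267.7° here. β=10.1, B=102.4. 27·10.1/102.4 = 2.6631 → s = 18.6631

18.6631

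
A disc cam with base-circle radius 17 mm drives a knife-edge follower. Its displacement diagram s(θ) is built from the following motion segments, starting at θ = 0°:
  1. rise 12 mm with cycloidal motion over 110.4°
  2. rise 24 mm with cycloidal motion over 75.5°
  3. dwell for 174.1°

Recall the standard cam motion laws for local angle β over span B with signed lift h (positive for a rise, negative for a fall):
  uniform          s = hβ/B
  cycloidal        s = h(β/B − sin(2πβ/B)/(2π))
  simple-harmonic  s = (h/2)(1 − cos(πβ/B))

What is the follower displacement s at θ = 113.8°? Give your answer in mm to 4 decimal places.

seg 1 [0°–110.4°] cycloidal, h=12: full span → s += 12 → s = 12.0000
seg 2 [110.4°–185.9°] cycloidal, h=24: θ=113.8° here. β=3.4, B=75.5. 24·(0.0450 − sin(2π·0.0450)/(2π)) = 0.0144 → s = 12.0144

12.0144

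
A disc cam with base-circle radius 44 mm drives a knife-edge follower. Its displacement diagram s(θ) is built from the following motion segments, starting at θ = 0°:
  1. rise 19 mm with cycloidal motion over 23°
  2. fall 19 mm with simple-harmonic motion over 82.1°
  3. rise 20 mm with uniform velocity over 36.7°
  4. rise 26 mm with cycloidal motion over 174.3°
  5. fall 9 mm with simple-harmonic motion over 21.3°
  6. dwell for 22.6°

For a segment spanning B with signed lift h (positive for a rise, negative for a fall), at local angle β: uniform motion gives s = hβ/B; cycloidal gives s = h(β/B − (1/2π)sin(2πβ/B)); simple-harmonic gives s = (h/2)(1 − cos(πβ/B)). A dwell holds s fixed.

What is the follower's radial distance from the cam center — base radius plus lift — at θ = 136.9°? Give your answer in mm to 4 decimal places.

seg 1 [0°–23°] cycloidal, h=19: full span → s += 19 → s = 19.0000
seg 2 [23°–105.1°] simple-harmonic, h=-19: full span → s += -19 → s = 0.0000
seg 3 [105.1°–141.8°] uniform, h=20: θ=136.9° here. β=31.8, B=36.7. 20·31.8/36.7 = 17.3297 → s = 17.3297
radial distance = base radius + s = 44 + 17.3297 = 61.3297

61.3297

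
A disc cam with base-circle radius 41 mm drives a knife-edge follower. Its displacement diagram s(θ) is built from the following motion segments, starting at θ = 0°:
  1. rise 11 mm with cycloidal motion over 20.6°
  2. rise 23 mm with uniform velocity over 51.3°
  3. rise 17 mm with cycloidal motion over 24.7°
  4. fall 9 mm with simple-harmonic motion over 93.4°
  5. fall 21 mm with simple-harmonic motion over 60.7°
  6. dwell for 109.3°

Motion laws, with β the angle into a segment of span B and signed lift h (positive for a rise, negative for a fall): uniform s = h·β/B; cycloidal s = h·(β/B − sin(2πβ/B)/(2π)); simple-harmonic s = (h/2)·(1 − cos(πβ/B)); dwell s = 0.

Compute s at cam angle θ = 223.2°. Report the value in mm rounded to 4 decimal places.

seg 1 [0°–20.6°] cycloidal, h=11: full span → s += 11 → s = 11.0000
seg 2 [20.6°–71.9°] uniform, h=23: full span → s += 23 → s = 34.0000
seg 3 [71.9°–96.6°] cycloidal, h=17: full span → s += 17 → s = 51.0000
seg 4 [96.6°–190°] simple-harmonic, h=-9: full span → s += -9 → s = 42.0000
seg 5 [190°–250.7°] simple-harmonic, h=-21: θ=223.2° here. β=33.2, B=60.7. -21/2·(1 − cos(π·0.5470)) = -12.0432 → s = 29.9568

29.9568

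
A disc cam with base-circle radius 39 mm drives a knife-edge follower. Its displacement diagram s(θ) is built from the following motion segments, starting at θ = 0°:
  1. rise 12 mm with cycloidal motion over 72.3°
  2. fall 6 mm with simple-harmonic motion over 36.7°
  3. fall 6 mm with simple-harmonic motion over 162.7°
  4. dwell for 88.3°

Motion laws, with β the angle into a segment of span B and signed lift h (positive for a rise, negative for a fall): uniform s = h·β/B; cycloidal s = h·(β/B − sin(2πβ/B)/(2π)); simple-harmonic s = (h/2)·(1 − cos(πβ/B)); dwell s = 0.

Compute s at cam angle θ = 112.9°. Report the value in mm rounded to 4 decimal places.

seg 1 [0°–72.3°] cycloidal, h=12: full span → s += 12 → s = 12.0000
seg 2 [72.3°–109°] simple-harmonic, h=-6: full span → s += -6 → s = 6.0000
seg 3 [109°–271.7°] simple-harmonic, h=-6: θ=112.9° here. β=3.9, B=162.7. -6/2·(1 − cos(π·0.0240)) = -0.0085 → s = 5.9915

5.9915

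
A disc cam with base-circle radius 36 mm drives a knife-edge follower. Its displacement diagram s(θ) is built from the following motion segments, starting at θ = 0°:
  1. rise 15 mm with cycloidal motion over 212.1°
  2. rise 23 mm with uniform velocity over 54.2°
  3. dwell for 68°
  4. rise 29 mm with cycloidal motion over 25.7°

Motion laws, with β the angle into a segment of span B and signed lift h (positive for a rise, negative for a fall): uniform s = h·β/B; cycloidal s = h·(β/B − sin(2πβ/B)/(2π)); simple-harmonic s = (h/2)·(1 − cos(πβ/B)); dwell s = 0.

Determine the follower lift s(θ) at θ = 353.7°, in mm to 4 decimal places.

seg 1 [0°–212.1°] cycloidal, h=15: full span → s += 15 → s = 15.0000
seg 2 [212.1°–266.3°] uniform, h=23: full span → s += 23 → s = 38.0000
seg 3 [266.3°–334.3°] dwell: s stays 38.0000
seg 4 [334.3°–360°] cycloidal, h=29: θ=353.7° here. β=19.4, B=25.7. 29·(0.7549 − sin(2π·0.7549)/(2π)) = 26.5044 → s = 64.5044

64.5044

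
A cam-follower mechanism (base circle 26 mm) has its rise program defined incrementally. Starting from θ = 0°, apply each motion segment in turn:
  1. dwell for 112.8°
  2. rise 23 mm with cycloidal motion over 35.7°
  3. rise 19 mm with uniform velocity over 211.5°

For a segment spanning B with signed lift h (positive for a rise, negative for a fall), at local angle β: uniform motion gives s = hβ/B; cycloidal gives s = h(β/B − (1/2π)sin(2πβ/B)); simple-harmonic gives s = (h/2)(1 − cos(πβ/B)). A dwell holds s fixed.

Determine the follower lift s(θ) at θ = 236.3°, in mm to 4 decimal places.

seg 1 [0°–112.8°] dwell: s stays 0.0000
seg 2 [112.8°–148.5°] cycloidal, h=23: full span → s += 23 → s = 23.0000
seg 3 [148.5°–360°] uniform, h=19: θ=236.3° here. β=87.8, B=211.5. 19·87.8/211.5 = 7.8875 → s = 30.8875

30.8875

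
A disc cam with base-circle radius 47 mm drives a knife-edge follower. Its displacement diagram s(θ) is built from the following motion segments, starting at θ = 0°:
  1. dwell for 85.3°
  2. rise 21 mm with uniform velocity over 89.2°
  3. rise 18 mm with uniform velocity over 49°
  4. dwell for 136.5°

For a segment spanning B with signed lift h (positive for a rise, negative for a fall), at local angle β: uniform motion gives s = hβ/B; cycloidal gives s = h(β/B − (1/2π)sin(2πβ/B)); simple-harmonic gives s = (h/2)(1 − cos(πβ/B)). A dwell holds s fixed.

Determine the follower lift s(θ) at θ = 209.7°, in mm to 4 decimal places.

seg 1 [0°–85.3°] dwell: s stays 0.0000
seg 2 [85.3°–174.5°] uniform, h=21: full span → s += 21 → s = 21.0000
seg 3 [174.5°–223.5°] uniform, h=18: θ=209.7° here. β=35.2, B=49. 18·35.2/49 = 12.9306 → s = 33.9306

33.9306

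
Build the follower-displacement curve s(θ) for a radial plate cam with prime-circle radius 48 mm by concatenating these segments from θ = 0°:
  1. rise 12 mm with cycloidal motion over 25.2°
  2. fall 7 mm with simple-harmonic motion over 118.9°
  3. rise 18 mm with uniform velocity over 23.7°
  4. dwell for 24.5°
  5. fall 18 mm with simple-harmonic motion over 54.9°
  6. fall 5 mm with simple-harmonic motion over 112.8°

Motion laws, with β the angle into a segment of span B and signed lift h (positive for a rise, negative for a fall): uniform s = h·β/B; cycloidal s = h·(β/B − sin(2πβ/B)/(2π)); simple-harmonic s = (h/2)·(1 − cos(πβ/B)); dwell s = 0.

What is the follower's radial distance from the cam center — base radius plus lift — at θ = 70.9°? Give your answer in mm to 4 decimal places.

seg 1 [0°–25.2°] cycloidal, h=12: full span → s += 12 → s = 12.0000
seg 2 [25.2°–144.1°] simple-harmonic, h=-7: θ=70.9° here. β=45.7, B=118.9. -7/2·(1 − cos(π·0.3844)) = -2.2562 → s = 9.7438
radial distance = base radius + s = 48 + 9.7438 = 57.7438

57.7438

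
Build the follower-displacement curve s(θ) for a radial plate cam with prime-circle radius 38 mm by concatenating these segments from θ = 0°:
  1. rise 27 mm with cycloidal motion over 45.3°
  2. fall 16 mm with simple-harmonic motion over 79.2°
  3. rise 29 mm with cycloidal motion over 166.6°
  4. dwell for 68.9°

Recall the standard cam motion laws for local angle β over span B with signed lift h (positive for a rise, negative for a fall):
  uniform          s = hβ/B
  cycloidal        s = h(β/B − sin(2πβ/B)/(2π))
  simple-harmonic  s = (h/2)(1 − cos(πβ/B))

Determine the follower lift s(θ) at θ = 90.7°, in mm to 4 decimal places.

seg 1 [0°–45.3°] cycloidal, h=27: full span → s += 27 → s = 27.0000
seg 2 [45.3°–124.5°] simple-harmonic, h=-16: θ=90.7° here. β=45.4, B=79.2. -16/2·(1 − cos(π·0.5732)) = -9.8243 → s = 17.1757

17.1757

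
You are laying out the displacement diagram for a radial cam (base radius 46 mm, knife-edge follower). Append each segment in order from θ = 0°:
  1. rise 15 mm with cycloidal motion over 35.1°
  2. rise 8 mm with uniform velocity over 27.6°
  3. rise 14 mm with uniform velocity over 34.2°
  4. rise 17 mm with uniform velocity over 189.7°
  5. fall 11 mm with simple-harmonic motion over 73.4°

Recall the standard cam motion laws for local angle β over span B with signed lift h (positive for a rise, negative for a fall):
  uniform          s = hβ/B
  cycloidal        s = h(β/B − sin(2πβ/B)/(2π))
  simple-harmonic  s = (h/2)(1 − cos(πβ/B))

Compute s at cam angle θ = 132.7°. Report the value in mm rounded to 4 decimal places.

seg 1 [0°–35.1°] cycloidal, h=15: full span → s += 15 → s = 15.0000
seg 2 [35.1°–62.7°] uniform, h=8: full span → s += 8 → s = 23.0000
seg 3 [62.7°–96.9°] uniform, h=14: full span → s += 14 → s = 37.0000
seg 4 [96.9°–286.6°] uniform, h=17: θ=132.7° here. β=35.8, B=189.7. 17·35.8/189.7 = 3.2082 → s = 40.2082

40.2082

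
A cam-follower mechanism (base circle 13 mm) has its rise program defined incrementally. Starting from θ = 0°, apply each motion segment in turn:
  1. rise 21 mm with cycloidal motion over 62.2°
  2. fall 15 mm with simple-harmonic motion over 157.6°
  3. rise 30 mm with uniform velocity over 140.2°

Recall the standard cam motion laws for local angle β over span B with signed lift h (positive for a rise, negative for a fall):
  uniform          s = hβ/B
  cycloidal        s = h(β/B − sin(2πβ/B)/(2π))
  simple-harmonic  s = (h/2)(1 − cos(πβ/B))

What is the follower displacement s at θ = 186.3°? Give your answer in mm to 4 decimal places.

seg 1 [0°–62.2°] cycloidal, h=21: full span → s += 21 → s = 21.0000
seg 2 [62.2°–219.8°] simple-harmonic, h=-15: θ=186.3° here. β=124.1, B=157.6. -15/2·(1 − cos(π·0.7874)) = -13.3890 → s = 7.6110

7.6110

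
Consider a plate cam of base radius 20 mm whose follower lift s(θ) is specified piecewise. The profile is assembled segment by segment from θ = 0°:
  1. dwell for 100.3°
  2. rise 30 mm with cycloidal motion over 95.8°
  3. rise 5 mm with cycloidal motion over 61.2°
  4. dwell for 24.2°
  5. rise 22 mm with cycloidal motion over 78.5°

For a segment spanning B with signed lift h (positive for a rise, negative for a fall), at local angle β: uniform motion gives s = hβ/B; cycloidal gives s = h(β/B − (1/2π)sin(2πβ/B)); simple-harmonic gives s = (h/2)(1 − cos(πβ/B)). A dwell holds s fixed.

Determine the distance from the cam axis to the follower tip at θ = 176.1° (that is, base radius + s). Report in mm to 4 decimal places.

seg 1 [0°–100.3°] dwell: s stays 0.0000
seg 2 [100.3°–196.1°] cycloidal, h=30: θ=176.1° here. β=75.8, B=95.8. 30·(0.7912 − sin(2π·0.7912)/(2π)) = 28.3523 → s = 28.3523
radial distance = base radius + s = 20 + 28.3523 = 48.3523

48.3523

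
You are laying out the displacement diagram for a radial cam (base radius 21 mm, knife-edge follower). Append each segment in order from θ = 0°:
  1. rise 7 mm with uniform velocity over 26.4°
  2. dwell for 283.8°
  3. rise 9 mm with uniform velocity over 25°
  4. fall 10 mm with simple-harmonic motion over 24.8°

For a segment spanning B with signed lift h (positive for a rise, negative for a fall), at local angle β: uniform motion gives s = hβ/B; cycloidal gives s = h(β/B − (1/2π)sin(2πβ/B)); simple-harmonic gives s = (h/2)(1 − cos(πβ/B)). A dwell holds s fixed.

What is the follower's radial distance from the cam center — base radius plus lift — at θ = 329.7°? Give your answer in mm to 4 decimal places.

seg 1 [0°–26.4°] uniform, h=7: full span → s += 7 → s = 7.0000
seg 2 [26.4°–310.2°] dwell: s stays 7.0000
seg 3 [310.2°–335.2°] uniform, h=9: θ=329.7° here. β=19.5, B=25. 9·19.5/25 = 7.0200 → s = 14.0200
radial distance = base radius + s = 21 + 14.0200 = 35.0200

35.0200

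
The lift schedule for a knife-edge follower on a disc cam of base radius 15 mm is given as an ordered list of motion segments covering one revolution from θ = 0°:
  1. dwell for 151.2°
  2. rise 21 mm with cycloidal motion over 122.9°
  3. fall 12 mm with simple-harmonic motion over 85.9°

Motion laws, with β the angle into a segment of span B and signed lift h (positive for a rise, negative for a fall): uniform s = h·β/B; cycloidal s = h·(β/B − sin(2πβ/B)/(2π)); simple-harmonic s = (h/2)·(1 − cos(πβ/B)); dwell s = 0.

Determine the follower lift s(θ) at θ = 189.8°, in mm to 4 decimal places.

seg 1 [0°–151.2°] dwell: s stays 0.0000
seg 2 [151.2°–274.1°] cycloidal, h=21: θ=189.8° here. β=38.6, B=122.9. 21·(0.3141 − sin(2π·0.3141)/(2π)) = 3.5206 → s = 3.5206

3.5206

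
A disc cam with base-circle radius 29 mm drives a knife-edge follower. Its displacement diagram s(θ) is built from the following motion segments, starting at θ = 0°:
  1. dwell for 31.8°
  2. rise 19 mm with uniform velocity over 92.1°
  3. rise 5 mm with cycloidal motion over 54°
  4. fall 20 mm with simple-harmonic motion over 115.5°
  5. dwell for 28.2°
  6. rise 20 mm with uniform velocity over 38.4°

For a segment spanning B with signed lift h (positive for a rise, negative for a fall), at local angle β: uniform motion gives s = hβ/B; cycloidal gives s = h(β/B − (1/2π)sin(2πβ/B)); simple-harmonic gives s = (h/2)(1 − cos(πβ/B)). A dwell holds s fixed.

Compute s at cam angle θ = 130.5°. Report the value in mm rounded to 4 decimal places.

seg 1 [0°–31.8°] dwell: s stays 0.0000
seg 2 [31.8°–123.9°] uniform, h=19: full span → s += 19 → s = 19.0000
seg 3 [123.9°–177.9°] cycloidal, h=5: θ=130.5° here. β=6.6, B=54. 5·(0.1222 − sin(2π·0.1222)/(2π)) = 0.0583 → s = 19.0583

19.0583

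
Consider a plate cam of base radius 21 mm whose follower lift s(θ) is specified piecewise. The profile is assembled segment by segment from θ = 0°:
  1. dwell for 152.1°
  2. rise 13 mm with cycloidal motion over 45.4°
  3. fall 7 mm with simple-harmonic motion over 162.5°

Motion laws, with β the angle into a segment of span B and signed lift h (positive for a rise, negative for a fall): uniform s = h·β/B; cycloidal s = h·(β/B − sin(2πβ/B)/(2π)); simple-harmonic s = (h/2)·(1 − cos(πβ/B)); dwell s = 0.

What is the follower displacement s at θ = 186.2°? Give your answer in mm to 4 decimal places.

seg 1 [0°–152.1°] dwell: s stays 0.0000
seg 2 [152.1°–197.5°] cycloidal, h=13: θ=186.2° here. β=34.1, B=45.4. 13·(0.7511 − sin(2π·0.7511)/(2π)) = 11.8333 → s = 11.8333

11.8333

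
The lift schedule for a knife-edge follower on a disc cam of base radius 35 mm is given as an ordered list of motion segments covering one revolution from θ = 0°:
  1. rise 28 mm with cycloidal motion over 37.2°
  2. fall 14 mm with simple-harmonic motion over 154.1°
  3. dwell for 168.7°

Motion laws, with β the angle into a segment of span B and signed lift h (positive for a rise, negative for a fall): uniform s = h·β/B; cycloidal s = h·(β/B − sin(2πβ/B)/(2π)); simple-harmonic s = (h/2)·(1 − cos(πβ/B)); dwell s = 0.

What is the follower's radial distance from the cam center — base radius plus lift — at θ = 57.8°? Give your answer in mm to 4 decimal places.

seg 1 [0°–37.2°] cycloidal, h=28: full span → s += 28 → s = 28.0000
seg 2 [37.2°–191.3°] simple-harmonic, h=-14: θ=57.8° here. β=20.6, B=154.1. -14/2·(1 − cos(π·0.1337)) = -0.6083 → s = 27.3917
radial distance = base radius + s = 35 + 27.3917 = 62.3917

62.3917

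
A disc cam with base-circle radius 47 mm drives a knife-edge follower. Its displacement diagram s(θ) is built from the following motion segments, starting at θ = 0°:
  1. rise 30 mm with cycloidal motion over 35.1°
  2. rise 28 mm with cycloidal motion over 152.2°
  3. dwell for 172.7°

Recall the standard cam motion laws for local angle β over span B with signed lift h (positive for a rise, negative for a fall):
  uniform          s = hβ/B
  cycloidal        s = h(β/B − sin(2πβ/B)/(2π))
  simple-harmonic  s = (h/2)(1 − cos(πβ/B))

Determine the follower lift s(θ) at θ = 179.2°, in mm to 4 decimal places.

seg 1 [0°–35.1°] cycloidal, h=30: full span → s += 30 → s = 30.0000
seg 2 [35.1°–187.3°] cycloidal, h=28: θ=179.2° here. β=144.1, B=152.2. 28·(0.9468 − sin(2π·0.9468)/(2π)) = 27.9724 → s = 57.9724

57.9724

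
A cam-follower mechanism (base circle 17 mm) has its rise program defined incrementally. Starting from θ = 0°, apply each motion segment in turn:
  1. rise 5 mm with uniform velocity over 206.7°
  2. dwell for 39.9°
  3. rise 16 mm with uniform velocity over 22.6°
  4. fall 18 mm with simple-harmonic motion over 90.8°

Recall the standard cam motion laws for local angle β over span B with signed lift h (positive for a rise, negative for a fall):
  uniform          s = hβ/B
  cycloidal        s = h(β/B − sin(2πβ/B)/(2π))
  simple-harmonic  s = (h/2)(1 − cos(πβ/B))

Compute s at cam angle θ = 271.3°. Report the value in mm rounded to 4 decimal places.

seg 1 [0°–206.7°] uniform, h=5: full span → s += 5 → s = 5.0000
seg 2 [206.7°–246.6°] dwell: s stays 5.0000
seg 3 [246.6°–269.2°] uniform, h=16: full span → s += 16 → s = 21.0000
seg 4 [269.2°–360°] simple-harmonic, h=-18: θ=271.3° here. β=2.1, B=90.8. -18/2·(1 − cos(π·0.0231)) = -0.0237 → s = 20.9763

20.9763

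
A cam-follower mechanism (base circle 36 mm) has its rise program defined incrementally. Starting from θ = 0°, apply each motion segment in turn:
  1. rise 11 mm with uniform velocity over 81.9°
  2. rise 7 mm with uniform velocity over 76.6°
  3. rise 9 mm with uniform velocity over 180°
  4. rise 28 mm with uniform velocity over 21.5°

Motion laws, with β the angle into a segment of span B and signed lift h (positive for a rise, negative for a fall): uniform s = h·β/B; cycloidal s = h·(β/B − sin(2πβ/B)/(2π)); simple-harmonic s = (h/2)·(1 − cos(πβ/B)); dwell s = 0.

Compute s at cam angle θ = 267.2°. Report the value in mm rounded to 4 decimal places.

seg 1 [0°–81.9°] uniform, h=11: full span → s += 11 → s = 11.0000
seg 2 [81.9°–158.5°] uniform, h=7: full span → s += 7 → s = 18.0000
seg 3 [158.5°–338.5°] uniform, h=9: θ=267.2° here. β=108.7, B=180. 9·108.7/180 = 5.4350 → s = 23.4350

23.4350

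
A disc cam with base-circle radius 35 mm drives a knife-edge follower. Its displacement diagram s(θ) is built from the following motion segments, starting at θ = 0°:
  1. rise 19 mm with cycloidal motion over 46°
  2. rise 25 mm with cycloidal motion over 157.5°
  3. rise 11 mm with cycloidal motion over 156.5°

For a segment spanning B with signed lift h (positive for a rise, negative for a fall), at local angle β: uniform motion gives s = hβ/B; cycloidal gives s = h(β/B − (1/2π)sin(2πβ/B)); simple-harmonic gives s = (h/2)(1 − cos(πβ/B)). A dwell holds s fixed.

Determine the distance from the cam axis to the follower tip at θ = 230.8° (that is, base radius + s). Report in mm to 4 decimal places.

seg 1 [0°–46°] cycloidal, h=19: full span → s += 19 → s = 19.0000
seg 2 [46°–203.5°] cycloidal, h=25: full span → s += 25 → s = 44.0000
seg 3 [203.5°–360°] cycloidal, h=11: θ=230.8° here. β=27.3, B=156.5. 11·(0.1744 − sin(2π·0.1744)/(2π)) = 0.3618 → s = 44.3618
radial distance = base radius + s = 35 + 44.3618 = 79.3618

79.3618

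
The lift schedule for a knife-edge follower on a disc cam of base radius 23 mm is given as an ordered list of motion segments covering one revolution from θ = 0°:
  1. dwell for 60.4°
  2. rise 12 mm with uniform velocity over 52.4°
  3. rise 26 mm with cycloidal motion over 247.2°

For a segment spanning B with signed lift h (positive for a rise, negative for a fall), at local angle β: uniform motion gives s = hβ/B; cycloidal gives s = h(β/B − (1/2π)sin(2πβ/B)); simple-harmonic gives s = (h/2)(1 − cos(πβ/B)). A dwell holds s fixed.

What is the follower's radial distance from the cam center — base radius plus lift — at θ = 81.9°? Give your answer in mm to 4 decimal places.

seg 1 [0°–60.4°] dwell: s stays 0.0000
seg 2 [60.4°–112.8°] uniform, h=12: θ=81.9° here. β=21.5, B=52.4. 12·21.5/52.4 = 4.9237 → s = 4.9237
radial distance = base radius + s = 23 + 4.9237 = 27.9237

27.9237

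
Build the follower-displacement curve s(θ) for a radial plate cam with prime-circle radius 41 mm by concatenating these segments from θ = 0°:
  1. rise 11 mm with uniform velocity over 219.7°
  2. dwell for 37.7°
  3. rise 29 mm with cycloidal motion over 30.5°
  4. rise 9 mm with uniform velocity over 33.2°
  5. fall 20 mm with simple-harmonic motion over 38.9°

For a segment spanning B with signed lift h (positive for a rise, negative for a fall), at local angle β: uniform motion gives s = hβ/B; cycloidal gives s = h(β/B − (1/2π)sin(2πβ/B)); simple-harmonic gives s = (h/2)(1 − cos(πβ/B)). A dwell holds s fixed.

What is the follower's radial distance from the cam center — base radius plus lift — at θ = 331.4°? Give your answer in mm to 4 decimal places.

seg 1 [0°–219.7°] uniform, h=11: full span → s += 11 → s = 11.0000
seg 2 [219.7°–257.4°] dwell: s stays 11.0000
seg 3 [257.4°–287.9°] cycloidal, h=29: full span → s += 29 → s = 40.0000
seg 4 [287.9°–321.1°] uniform, h=9: full span → s += 9 → s = 49.0000
seg 5 [321.1°–360°] simple-harmonic, h=-20: θ=331.4° here. β=10.3, B=38.9. -20/2·(1 − cos(π·0.2648)) = -3.2648 → s = 45.7352
radial distance = base radius + s = 41 + 45.7352 = 86.7352

86.7352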